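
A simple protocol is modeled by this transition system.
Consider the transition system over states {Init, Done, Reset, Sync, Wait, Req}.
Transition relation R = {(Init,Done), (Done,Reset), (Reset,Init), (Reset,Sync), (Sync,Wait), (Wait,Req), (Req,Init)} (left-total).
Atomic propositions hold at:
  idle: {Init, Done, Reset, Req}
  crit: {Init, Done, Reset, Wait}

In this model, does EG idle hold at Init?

Yes

EG idle: greatest fixpoint, start Z0 = {Init, Done, Reset, Req}, keep only states in Sat with some successor in Z. Already a fixed point.
Sat(EG idle) = {Init, Done, Reset, Req}
Init ∈ Sat(EG idle) = {Init, Done, Reset, Req}, so the formula holds at Init.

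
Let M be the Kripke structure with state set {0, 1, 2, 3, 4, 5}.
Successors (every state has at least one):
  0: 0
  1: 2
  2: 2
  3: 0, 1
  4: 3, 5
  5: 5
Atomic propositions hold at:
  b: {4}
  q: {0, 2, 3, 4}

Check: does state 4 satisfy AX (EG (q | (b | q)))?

No

Sat(b | q) = {0, 2, 3, 4}
Sat(q | (b | q)) = {0, 2, 3, 4}
EG (q | (b | q)): greatest fixpoint, start Z0 = {0, 2, 3, 4}, keep only states in Sat with some successor in Z. Already a fixed point.
Sat(EG (q | (b | q))) = {0, 2, 3, 4}
Sat(AX (EG (q | (b | q)))) = {s : every successor in {0, 2, 3, 4}} = {0, 1, 2}
4 ∉ Sat(AX (EG (q | (b | q)))) = {0, 1, 2}, so the formula does not hold at 4.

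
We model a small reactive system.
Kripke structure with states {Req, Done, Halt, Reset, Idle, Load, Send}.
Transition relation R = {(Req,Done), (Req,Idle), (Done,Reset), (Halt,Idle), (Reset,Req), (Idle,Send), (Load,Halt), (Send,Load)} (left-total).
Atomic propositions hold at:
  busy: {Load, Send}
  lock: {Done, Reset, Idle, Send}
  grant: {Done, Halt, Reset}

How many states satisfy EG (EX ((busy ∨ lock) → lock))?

3

Sat(busy ∨ lock) = {Done, Reset, Idle, Load, Send}
Sat((busy ∨ lock) → lock) = {Req, Done, Halt, Reset, Idle, Send}
Sat(EX ((busy ∨ lock) → lock)) = {s : some successor in {Req, Done, Halt, Reset, Idle, Send}} = {Req, Done, Halt, Reset, Idle, Load}
EG (EX ((busy ∨ lock) → lock)): greatest fixpoint, start Z0 = {Req, Done, Halt, Reset, Idle, Load}, keep only states in Sat with some successor in Z. Z1 = {Req, Done, Halt, Reset, Load}; Z2 = {Req, Done, Reset, Load}; Z3 = {Req, Done, Reset}; fixed.
Sat(EG (EX ((busy ∨ lock) → lock))) = {Req, Done, Reset}
|Sat(EG (EX ((busy ∨ lock) → lock)))| = |{Req, Done, Reset}| = 3.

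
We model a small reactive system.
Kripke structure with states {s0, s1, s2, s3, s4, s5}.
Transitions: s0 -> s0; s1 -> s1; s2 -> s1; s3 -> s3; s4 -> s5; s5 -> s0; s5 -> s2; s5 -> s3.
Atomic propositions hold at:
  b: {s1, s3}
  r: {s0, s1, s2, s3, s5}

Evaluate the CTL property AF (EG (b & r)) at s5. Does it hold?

No

Sat(b & r) = {s1, s3}
EG (b & r): greatest fixpoint, start Z0 = {s1, s3}, keep only states in Sat with some successor in Z. Already a fixed point.
Sat(EG (b & r)) = {s1, s3}
AF (EG (b & r)): least fixpoint, start Z0 = {s1, s3}, add states with every successor in Z. Z1 = {s1, s2, s3}; fixed.
Sat(AF (EG (b & r))) = {s1, s2, s3}
s5 ∉ Sat(AF (EG (b & r))) = {s1, s2, s3}, so the formula does not hold at s5.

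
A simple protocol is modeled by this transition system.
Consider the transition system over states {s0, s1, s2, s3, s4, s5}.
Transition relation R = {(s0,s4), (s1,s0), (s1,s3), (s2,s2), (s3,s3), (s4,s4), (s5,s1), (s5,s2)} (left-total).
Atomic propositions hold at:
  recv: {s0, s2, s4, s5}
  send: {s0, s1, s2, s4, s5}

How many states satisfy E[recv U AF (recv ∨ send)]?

5

Sat(recv ∨ send) = {s0, s1, s2, s4, s5}
AF (recv ∨ send): least fixpoint, start Z0 = {s0, s1, s2, s4, s5}, add states with every successor in Z. Already a fixed point.
Sat(AF (recv ∨ send)) = {s0, s1, s2, s4, s5}
E[recv U AF (recv ∨ send)]: least fixpoint, start Z0 = Sat(AF (recv ∨ send)) = {s0, s1, s2, s4, s5}, add states in Sat(recv) with some successor in Z. Already a fixed point.
Sat(E[recv U AF (recv ∨ send)]) = {s0, s1, s2, s4, s5}
|Sat(E[recv U AF (recv ∨ send)])| = |{s0, s1, s2, s4, s5}| = 5.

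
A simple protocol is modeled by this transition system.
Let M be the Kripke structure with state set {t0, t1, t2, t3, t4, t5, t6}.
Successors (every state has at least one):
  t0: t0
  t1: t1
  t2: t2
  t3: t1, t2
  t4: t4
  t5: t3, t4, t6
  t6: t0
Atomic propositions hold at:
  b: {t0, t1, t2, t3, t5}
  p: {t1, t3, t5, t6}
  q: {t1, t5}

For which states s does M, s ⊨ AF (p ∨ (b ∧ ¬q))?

Sat(¬q) = {t0, t2, t3, t4, t6}
Sat(b ∧ ¬q) = {t0, t2, t3}
Sat(p ∨ (b ∧ ¬q)) = {t0, t1, t2, t3, t5, t6}
AF (p ∨ (b ∧ ¬q)): least fixpoint, start Z0 = {t0, t1, t2, t3, t5, t6}, add states with every successor in Z. Already a fixed point.
Sat(AF (p ∨ (b ∧ ¬q))) = {t0, t1, t2, t3, t5, t6}

{t0, t1, t2, t3, t5, t6}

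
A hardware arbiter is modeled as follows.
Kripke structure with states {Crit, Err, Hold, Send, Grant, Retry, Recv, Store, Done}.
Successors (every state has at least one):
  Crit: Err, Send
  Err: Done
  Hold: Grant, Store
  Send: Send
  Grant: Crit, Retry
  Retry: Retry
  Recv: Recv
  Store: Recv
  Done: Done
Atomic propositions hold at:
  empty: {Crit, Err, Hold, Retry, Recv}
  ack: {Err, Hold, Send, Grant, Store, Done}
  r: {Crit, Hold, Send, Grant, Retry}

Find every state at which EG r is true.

EG r: greatest fixpoint, start Z0 = {Crit, Hold, Send, Grant, Retry}, keep only states in Sat with some successor in Z. Already a fixed point.
Sat(EG r) = {Crit, Hold, Send, Grant, Retry}

{Crit, Hold, Send, Grant, Retry}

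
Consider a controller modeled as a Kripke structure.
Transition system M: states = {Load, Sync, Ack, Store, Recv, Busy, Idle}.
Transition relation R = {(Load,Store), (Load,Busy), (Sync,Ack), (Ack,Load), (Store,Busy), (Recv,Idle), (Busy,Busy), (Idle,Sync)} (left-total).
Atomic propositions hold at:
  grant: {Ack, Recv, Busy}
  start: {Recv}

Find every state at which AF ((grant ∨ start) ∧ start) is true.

Sat(grant ∨ start) = {Ack, Recv, Busy}
Sat((grant ∨ start) ∧ start) = {Recv}
AF ((grant ∨ start) ∧ start): least fixpoint, start Z0 = {Recv}, add states with every successor in Z. Already a fixed point.
Sat(AF ((grant ∨ start) ∧ start)) = {Recv}

{Recv}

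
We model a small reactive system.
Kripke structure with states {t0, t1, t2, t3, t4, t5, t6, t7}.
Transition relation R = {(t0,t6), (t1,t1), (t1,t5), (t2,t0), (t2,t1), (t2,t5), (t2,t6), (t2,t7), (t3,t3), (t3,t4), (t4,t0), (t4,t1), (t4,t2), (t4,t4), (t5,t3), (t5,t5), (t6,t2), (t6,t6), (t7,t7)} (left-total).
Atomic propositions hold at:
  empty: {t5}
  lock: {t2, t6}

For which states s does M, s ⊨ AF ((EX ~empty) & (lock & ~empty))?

Sat(~empty) = {t0, t1, t2, t3, t4, t6, t7}
Sat(EX ~empty) = {s : some successor in {t0, t1, t2, t3, t4, t6, t7}} = {t0, t1, t2, t3, t4, t5, t6, t7}
Sat(lock & ~empty) = {t2, t6}
Sat((EX ~empty) & (lock & ~empty)) = {t2, t6}
AF ((EX ~empty) & (lock & ~empty)): least fixpoint, start Z0 = {t2, t6}, add states with every successor in Z. Z1 = {t0, t2, t6}; fixed.
Sat(AF ((EX ~empty) & (lock & ~empty))) = {t0, t2, t6}

{t0, t2, t6}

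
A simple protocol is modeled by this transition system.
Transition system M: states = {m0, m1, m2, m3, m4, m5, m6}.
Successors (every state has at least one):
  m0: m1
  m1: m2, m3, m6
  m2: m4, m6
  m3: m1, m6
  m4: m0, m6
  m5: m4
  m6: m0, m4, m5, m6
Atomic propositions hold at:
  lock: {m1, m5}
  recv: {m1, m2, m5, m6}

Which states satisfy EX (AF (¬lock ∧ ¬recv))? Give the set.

Sat(¬lock) = {m0, m2, m3, m4, m6}
Sat(¬recv) = {m0, m3, m4}
Sat(¬lock ∧ ¬recv) = {m0, m3, m4}
AF (¬lock ∧ ¬recv): least fixpoint, start Z0 = {m0, m3, m4}, add states with every successor in Z. Z1 = {m0, m3, m4, m5}; fixed.
Sat(AF (¬lock ∧ ¬recv)) = {m0, m3, m4, m5}
Sat(EX (AF (¬lock ∧ ¬recv))) = {s : some successor in {m0, m3, m4, m5}} = {m1, m2, m4, m5, m6}

{m1, m2, m4, m5, m6}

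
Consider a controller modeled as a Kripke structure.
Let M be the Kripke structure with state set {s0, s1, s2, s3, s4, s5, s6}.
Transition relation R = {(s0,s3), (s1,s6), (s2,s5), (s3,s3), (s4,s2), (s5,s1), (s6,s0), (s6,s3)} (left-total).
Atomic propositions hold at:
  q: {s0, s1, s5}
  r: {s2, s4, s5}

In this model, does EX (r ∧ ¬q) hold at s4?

Sat(¬q) = {s2, s3, s4, s6}
Sat(r ∧ ¬q) = {s2, s4}
Sat(EX (r ∧ ¬q)) = {s : some successor in {s2, s4}} = {s4}
s4 ∈ Sat(EX (r ∧ ¬q)) = {s4}, so the formula holds at s4.

Yes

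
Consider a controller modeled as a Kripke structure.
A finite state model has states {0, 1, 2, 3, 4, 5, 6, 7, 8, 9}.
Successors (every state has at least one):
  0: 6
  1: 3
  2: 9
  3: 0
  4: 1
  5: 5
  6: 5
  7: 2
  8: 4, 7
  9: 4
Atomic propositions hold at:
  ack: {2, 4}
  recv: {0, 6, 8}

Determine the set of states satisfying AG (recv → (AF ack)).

AF ack: least fixpoint, start Z0 = {2, 4}, add states with every successor in Z. Z1 = {2, 4, 7, 9}; Z2 = {2, 4, 7, 8, 9}; fixed.
Sat(AF ack) = {2, 4, 7, 8, 9}
Sat(recv → (AF ack)) = {1, 2, 3, 4, 5, 7, 8, 9}
AG (recv → (AF ack)): greatest fixpoint, start Z0 = {1, 2, 3, 4, 5, 7, 8, 9}, keep only states in Sat with every successor in Z. Z1 = {1, 2, 4, 5, 7, 8, 9}; Z2 = {2, 4, 5, 7, 8, 9}; Z3 = {2, 5, 7, 8, 9}; Z4 = {2, 5, 7}; Z5 = {5, 7}; Z6 = {5}; fixed.
Sat(AG (recv → (AF ack))) = {5}

{5}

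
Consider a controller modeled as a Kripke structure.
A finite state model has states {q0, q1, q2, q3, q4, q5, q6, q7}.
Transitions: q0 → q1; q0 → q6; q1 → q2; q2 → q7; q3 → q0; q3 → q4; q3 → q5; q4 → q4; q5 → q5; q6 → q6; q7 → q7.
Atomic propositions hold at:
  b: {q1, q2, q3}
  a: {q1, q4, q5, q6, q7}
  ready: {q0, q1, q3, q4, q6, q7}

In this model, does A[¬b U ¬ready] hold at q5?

Yes

Sat(¬b) = {q0, q4, q5, q6, q7}
Sat(¬ready) = {q2, q5}
A[¬b U ¬ready]: least fixpoint, start Z0 = Sat(¬ready) = {q2, q5}, add states in Sat(¬b) with every successor in Z. Already a fixed point.
Sat(A[¬b U ¬ready]) = {q2, q5}
q5 ∈ Sat(A[¬b U ¬ready]) = {q2, q5}, so the formula holds at q5.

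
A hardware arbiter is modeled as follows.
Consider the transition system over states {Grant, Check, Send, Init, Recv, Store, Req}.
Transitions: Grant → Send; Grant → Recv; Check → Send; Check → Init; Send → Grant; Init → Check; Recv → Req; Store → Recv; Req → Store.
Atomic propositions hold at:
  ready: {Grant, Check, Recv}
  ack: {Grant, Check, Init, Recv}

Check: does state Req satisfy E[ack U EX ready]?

Sat(EX ready) = {s : some successor in {Grant, Check, Recv}} = {Grant, Send, Init, Store}
E[ack U EX ready]: least fixpoint, start Z0 = Sat(EX ready) = {Grant, Send, Init, Store}, add states in Sat(ack) with some successor in Z. Z1 = {Grant, Check, Send, Init, Store}; fixed.
Sat(E[ack U EX ready]) = {Grant, Check, Send, Init, Store}
Req ∉ Sat(E[ack U EX ready]) = {Grant, Check, Send, Init, Store}, so the formula does not hold at Req.

No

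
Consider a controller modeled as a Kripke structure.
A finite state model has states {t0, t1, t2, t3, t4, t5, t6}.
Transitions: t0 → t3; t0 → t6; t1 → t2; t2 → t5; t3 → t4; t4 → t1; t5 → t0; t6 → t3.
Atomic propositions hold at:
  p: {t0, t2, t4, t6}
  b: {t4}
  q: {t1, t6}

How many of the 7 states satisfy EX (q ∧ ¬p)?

1

Sat(¬p) = {t1, t3, t5}
Sat(q ∧ ¬p) = {t1}
Sat(EX (q ∧ ¬p)) = {s : some successor in {t1}} = {t4}
|Sat(EX (q ∧ ¬p))| = |{t4}| = 1.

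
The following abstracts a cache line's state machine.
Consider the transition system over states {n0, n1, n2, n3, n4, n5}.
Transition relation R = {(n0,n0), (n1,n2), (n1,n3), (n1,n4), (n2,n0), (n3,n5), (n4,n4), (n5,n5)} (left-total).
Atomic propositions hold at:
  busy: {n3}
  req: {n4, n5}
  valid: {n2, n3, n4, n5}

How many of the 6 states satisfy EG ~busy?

5

Sat(~busy) = {n0, n1, n2, n4, n5}
EG ~busy: greatest fixpoint, start Z0 = {n0, n1, n2, n4, n5}, keep only states in Sat with some successor in Z. Already a fixed point.
Sat(EG ~busy) = {n0, n1, n2, n4, n5}
|Sat(EG ~busy)| = |{n0, n1, n2, n4, n5}| = 5.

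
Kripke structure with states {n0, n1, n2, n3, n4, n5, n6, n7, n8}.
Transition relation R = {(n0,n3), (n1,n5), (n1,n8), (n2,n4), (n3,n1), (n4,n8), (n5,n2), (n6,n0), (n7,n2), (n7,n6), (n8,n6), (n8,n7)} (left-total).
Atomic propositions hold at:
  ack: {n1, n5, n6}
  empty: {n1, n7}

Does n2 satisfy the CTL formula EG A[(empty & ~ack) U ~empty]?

Yes

Sat(~ack) = {n0, n2, n3, n4, n7, n8}
Sat(empty & ~ack) = {n7}
Sat(~empty) = {n0, n2, n3, n4, n5, n6, n8}
A[(empty & ~ack) U ~empty]: least fixpoint, start Z0 = Sat(~empty) = {n0, n2, n3, n4, n5, n6, n8}, add states in Sat(empty & ~ack) with every successor in Z. Z1 = {n0, n2, n3, n4, n5, n6, n7, n8}; fixed.
Sat(A[(empty & ~ack) U ~empty]) = {n0, n2, n3, n4, n5, n6, n7, n8}
EG A[(empty & ~ack) U ~empty]: greatest fixpoint, start Z0 = {n0, n2, n3, n4, n5, n6, n7, n8}, keep only states in Sat with some successor in Z. Z1 = {n0, n2, n4, n5, n6, n7, n8}; Z2 = {n2, n4, n5, n6, n7, n8}; Z3 = {n2, n4, n5, n7, n8}; fixed.
Sat(EG A[(empty & ~ack) U ~empty]) = {n2, n4, n5, n7, n8}
n2 ∈ Sat(EG A[(empty & ~ack) U ~empty]) = {n2, n4, n5, n7, n8}, so the formula holds at n2.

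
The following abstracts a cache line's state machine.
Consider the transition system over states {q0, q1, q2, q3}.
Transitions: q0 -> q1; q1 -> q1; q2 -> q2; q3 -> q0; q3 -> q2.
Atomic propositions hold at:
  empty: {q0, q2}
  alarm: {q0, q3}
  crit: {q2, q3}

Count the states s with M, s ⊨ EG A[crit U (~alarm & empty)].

Sat(~alarm) = {q1, q2}
Sat(~alarm & empty) = {q2}
A[crit U (~alarm & empty)]: least fixpoint, start Z0 = Sat((~alarm & empty)) = {q2}, add states in Sat(crit) with every successor in Z. Already a fixed point.
Sat(A[crit U (~alarm & empty)]) = {q2}
EG A[crit U (~alarm & empty)]: greatest fixpoint, start Z0 = {q2}, keep only states in Sat with some successor in Z. Already a fixed point.
Sat(EG A[crit U (~alarm & empty)]) = {q2}
|Sat(EG A[crit U (~alarm & empty)])| = |{q2}| = 1.

1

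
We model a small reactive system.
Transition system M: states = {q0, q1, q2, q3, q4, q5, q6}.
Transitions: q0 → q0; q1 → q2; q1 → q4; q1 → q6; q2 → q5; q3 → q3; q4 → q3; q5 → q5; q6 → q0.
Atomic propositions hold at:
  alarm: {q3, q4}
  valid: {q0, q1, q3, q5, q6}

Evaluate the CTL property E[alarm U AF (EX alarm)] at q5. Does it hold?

Sat(EX alarm) = {s : some successor in {q3, q4}} = {q1, q3, q4}
AF (EX alarm): least fixpoint, start Z0 = {q1, q3, q4}, add states with every successor in Z. Already a fixed point.
Sat(AF (EX alarm)) = {q1, q3, q4}
E[alarm U AF (EX alarm)]: least fixpoint, start Z0 = Sat(AF (EX alarm)) = {q1, q3, q4}, add states in Sat(alarm) with some successor in Z. Already a fixed point.
Sat(E[alarm U AF (EX alarm)]) = {q1, q3, q4}
q5 ∉ Sat(E[alarm U AF (EX alarm)]) = {q1, q3, q4}, so the formula does not hold at q5.

No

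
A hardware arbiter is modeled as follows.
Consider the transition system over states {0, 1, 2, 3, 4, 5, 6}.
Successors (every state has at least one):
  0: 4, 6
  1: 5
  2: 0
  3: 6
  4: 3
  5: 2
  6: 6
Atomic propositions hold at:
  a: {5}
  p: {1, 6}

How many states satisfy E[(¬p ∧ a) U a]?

Sat(¬p) = {0, 2, 3, 4, 5}
Sat(¬p ∧ a) = {5}
E[(¬p ∧ a) U a]: least fixpoint, start Z0 = Sat(a) = {5}, add states in Sat(¬p ∧ a) with some successor in Z. Already a fixed point.
Sat(E[(¬p ∧ a) U a]) = {5}
|Sat(E[(¬p ∧ a) U a])| = |{5}| = 1.

1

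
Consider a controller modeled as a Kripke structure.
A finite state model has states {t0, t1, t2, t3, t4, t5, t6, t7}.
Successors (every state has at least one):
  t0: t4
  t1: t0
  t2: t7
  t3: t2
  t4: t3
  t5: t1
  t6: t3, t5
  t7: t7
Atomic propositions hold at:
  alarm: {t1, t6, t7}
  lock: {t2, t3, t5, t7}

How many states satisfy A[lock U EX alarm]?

Sat(EX alarm) = {s : some successor in {t1, t6, t7}} = {t2, t5, t7}
A[lock U EX alarm]: least fixpoint, start Z0 = Sat(EX alarm) = {t2, t5, t7}, add states in Sat(lock) with every successor in Z. Z1 = {t2, t3, t5, t7}; fixed.
Sat(A[lock U EX alarm]) = {t2, t3, t5, t7}
|Sat(A[lock U EX alarm])| = |{t2, t3, t5, t7}| = 4.

4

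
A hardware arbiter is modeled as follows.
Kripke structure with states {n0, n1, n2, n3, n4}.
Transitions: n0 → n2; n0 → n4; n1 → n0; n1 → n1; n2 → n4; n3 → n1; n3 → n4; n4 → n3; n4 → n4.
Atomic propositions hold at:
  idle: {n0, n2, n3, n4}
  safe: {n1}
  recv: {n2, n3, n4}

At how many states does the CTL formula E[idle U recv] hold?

E[idle U recv]: least fixpoint, start Z0 = Sat(recv) = {n2, n3, n4}, add states in Sat(idle) with some successor in Z. Z1 = {n0, n2, n3, n4}; fixed.
Sat(E[idle U recv]) = {n0, n2, n3, n4}
|Sat(E[idle U recv])| = |{n0, n2, n3, n4}| = 4.

4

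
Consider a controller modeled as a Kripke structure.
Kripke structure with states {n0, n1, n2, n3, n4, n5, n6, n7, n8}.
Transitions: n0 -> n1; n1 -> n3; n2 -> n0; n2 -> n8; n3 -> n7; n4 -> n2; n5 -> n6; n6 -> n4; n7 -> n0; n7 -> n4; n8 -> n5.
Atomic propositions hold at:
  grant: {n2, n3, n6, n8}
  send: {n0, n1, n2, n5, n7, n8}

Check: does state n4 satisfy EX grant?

Yes

Sat(EX grant) = {s : some successor in {n2, n3, n6, n8}} = {n1, n2, n4, n5}
n4 ∈ Sat(EX grant) = {n1, n2, n4, n5}, so the formula holds at n4.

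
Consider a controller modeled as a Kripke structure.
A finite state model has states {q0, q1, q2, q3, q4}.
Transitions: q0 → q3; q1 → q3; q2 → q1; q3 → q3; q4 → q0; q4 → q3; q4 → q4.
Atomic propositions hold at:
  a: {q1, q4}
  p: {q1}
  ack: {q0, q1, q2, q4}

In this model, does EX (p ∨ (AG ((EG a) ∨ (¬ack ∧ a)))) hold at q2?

Yes

EG a: greatest fixpoint, start Z0 = {q1, q4}, keep only states in Sat with some successor in Z. Z1 = {q4}; fixed.
Sat(EG a) = {q4}
Sat(¬ack) = {q3}
Sat(¬ack ∧ a) = ∅
Sat((EG a) ∨ (¬ack ∧ a)) = {q4}
AG ((EG a) ∨ (¬ack ∧ a)): greatest fixpoint, start Z0 = {q4}, keep only states in Sat with every successor in Z. Z1 = ∅; fixed.
Sat(AG ((EG a) ∨ (¬ack ∧ a))) = ∅
Sat(p ∨ (AG ((EG a) ∨ (¬ack ∧ a)))) = {q1}
Sat(EX (p ∨ (AG ((EG a) ∨ (¬ack ∧ a))))) = {s : some successor in {q1}} = {q2}
q2 ∈ Sat(EX (p ∨ (AG ((EG a) ∨ (¬ack ∧ a))))) = {q2}, so the formula holds at q2.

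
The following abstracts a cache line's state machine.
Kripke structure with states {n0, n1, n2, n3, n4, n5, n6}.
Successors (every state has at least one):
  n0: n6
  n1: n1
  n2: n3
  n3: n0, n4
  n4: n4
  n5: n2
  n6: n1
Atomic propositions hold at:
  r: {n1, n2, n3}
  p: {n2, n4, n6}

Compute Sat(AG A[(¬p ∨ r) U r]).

Sat(¬p) = {n0, n1, n3, n5}
Sat(¬p ∨ r) = {n0, n1, n2, n3, n5}
A[(¬p ∨ r) U r]: least fixpoint, start Z0 = Sat(r) = {n1, n2, n3}, add states in Sat(¬p ∨ r) with every successor in Z. Z1 = {n1, n2, n3, n5}; fixed.
Sat(A[(¬p ∨ r) U r]) = {n1, n2, n3, n5}
AG A[(¬p ∨ r) U r]: greatest fixpoint, start Z0 = {n1, n2, n3, n5}, keep only states in Sat with every successor in Z. Z1 = {n1, n2, n5}; Z2 = {n1, n5}; Z3 = {n1}; fixed.
Sat(AG A[(¬p ∨ r) U r]) = {n1}

{n1}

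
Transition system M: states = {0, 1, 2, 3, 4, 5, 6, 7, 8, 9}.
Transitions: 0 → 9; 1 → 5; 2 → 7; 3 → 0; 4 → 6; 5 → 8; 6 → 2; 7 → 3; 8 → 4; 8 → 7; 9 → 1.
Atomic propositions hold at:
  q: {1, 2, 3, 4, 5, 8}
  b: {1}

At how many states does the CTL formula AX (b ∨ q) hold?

5

Sat(b ∨ q) = {1, 2, 3, 4, 5, 8}
Sat(AX (b ∨ q)) = {s : every successor in {1, 2, 3, 4, 5, 8}} = {1, 5, 6, 7, 9}
|Sat(AX (b ∨ q))| = |{1, 5, 6, 7, 9}| = 5.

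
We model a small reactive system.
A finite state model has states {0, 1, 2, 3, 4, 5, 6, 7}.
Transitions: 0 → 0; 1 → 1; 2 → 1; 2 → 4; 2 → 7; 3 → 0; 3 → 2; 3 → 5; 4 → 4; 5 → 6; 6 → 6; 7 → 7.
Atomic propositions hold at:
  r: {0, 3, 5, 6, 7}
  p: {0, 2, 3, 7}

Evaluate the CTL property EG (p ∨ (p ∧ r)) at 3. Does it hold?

Sat(p ∧ r) = {0, 3, 7}
Sat(p ∨ (p ∧ r)) = {0, 2, 3, 7}
EG (p ∨ (p ∧ r)): greatest fixpoint, start Z0 = {0, 2, 3, 7}, keep only states in Sat with some successor in Z. Already a fixed point.
Sat(EG (p ∨ (p ∧ r))) = {0, 2, 3, 7}
3 ∈ Sat(EG (p ∨ (p ∧ r))) = {0, 2, 3, 7}, so the formula holds at 3.

Yes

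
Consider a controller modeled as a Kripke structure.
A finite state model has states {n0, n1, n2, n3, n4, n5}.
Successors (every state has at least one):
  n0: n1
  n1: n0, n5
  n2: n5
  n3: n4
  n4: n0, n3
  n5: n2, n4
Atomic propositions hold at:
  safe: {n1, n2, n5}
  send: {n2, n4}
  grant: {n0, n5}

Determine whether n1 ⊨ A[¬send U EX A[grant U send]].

Yes

Sat(¬send) = {n0, n1, n3, n5}
A[grant U send]: least fixpoint, start Z0 = Sat(send) = {n2, n4}, add states in Sat(grant) with every successor in Z. Z1 = {n2, n4, n5}; fixed.
Sat(A[grant U send]) = {n2, n4, n5}
Sat(EX A[grant U send]) = {s : some successor in {n2, n4, n5}} = {n1, n2, n3, n5}
A[¬send U EX A[grant U send]]: least fixpoint, start Z0 = Sat(EX A[grant U send]) = {n1, n2, n3, n5}, add states in Sat(¬send) with every successor in Z. Z1 = {n0, n1, n2, n3, n5}; fixed.
Sat(A[¬send U EX A[grant U send]]) = {n0, n1, n2, n3, n5}
n1 ∈ Sat(A[¬send U EX A[grant U send]]) = {n0, n1, n2, n3, n5}, so the formula holds at n1.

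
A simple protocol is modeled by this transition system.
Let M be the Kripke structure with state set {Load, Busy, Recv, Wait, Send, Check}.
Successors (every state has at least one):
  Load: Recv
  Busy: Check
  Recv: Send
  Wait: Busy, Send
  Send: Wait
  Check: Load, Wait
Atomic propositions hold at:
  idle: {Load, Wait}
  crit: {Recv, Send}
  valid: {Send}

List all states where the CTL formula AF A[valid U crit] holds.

{Load, Recv, Send}

A[valid U crit]: least fixpoint, start Z0 = Sat(crit) = {Recv, Send}, add states in Sat(valid) with every successor in Z. Already a fixed point.
Sat(A[valid U crit]) = {Recv, Send}
AF A[valid U crit]: least fixpoint, start Z0 = {Recv, Send}, add states with every successor in Z. Z1 = {Load, Recv, Send}; fixed.
Sat(AF A[valid U crit]) = {Load, Recv, Send}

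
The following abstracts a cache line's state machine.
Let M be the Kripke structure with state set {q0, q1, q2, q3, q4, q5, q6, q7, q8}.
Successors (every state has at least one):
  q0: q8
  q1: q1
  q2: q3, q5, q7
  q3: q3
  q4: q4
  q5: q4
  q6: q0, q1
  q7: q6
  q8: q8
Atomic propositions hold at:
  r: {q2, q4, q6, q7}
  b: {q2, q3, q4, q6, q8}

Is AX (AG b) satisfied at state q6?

No

AG b: greatest fixpoint, start Z0 = {q2, q3, q4, q6, q8}, keep only states in Sat with every successor in Z. Z1 = {q3, q4, q8}; fixed.
Sat(AG b) = {q3, q4, q8}
Sat(AX (AG b)) = {s : every successor in {q3, q4, q8}} = {q0, q3, q4, q5, q8}
q6 ∉ Sat(AX (AG b)) = {q0, q3, q4, q5, q8}, so the formula does not hold at q6.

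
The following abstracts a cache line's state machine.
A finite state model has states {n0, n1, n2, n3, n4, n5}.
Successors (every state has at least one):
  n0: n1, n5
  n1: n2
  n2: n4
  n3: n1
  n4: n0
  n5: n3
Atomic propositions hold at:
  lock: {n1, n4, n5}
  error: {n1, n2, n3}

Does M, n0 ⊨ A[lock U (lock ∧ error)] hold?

Sat(lock ∧ error) = {n1}
A[lock U (lock ∧ error)]: least fixpoint, start Z0 = Sat((lock ∧ error)) = {n1}, add states in Sat(lock) with every successor in Z. Already a fixed point.
Sat(A[lock U (lock ∧ error)]) = {n1}
n0 ∉ Sat(A[lock U (lock ∧ error)]) = {n1}, so the formula does not hold at n0.

No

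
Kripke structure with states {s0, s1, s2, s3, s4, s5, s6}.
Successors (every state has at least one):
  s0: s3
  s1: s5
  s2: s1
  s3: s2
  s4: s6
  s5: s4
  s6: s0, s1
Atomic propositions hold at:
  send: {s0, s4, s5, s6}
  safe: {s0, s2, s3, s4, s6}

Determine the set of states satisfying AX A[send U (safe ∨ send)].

{s0, s1, s3, s4, s5}

Sat(safe ∨ send) = {s0, s2, s3, s4, s5, s6}
A[send U (safe ∨ send)]: least fixpoint, start Z0 = Sat((safe ∨ send)) = {s0, s2, s3, s4, s5, s6}, add states in Sat(send) with every successor in Z. Already a fixed point.
Sat(A[send U (safe ∨ send)]) = {s0, s2, s3, s4, s5, s6}
Sat(AX A[send U (safe ∨ send)]) = {s : every successor in {s0, s2, s3, s4, s5, s6}} = {s0, s1, s3, s4, s5}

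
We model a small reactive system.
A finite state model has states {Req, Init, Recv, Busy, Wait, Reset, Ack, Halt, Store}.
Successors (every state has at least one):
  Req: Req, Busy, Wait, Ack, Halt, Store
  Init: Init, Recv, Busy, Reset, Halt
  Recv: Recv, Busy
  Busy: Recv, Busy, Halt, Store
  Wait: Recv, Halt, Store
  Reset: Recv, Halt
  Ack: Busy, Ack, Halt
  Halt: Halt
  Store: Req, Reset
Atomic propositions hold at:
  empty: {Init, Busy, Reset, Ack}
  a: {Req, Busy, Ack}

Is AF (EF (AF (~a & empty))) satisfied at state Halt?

No

Sat(~a) = {Init, Recv, Wait, Reset, Halt, Store}
Sat(~a & empty) = {Init, Reset}
AF (~a & empty): least fixpoint, start Z0 = {Init, Reset}, add states with every successor in Z. Already a fixed point.
Sat(AF (~a & empty)) = {Init, Reset}
EF (AF (~a & empty)): least fixpoint, start Z0 = {Init, Reset}, add states with some successor in Z. Z1 = {Init, Reset, Store}; Z2 = {Req, Init, Busy, Wait, Reset, Store}; Z3 = {Req, Init, Recv, Busy, Wait, Reset, Ack, Store}; fixed.
Sat(EF (AF (~a & empty))) = {Req, Init, Recv, Busy, Wait, Reset, Ack, Store}
AF (EF (AF (~a & empty))): least fixpoint, start Z0 = {Req, Init, Recv, Busy, Wait, Reset, Ack, Store}, add states with every successor in Z. Already a fixed point.
Sat(AF (EF (AF (~a & empty)))) = {Req, Init, Recv, Busy, Wait, Reset, Ack, Store}
Halt ∉ Sat(AF (EF (AF (~a & empty)))) = {Req, Init, Recv, Busy, Wait, Reset, Ack, Store}, so the formula does not hold at Halt.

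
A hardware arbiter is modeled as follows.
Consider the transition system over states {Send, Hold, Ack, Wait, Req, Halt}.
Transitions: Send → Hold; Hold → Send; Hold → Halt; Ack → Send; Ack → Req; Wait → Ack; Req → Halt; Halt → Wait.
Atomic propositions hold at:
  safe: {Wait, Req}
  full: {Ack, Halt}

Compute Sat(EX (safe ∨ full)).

{Hold, Ack, Wait, Req, Halt}

Sat(safe ∨ full) = {Ack, Wait, Req, Halt}
Sat(EX (safe ∨ full)) = {s : some successor in {Ack, Wait, Req, Halt}} = {Hold, Ack, Wait, Req, Halt}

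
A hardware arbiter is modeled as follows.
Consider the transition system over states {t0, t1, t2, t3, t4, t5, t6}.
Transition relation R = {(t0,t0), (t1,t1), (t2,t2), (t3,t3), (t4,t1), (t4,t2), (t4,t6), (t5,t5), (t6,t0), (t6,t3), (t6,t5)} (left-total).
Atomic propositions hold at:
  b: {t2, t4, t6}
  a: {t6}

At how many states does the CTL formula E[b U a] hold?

E[b U a]: least fixpoint, start Z0 = Sat(a) = {t6}, add states in Sat(b) with some successor in Z. Z1 = {t4, t6}; fixed.
Sat(E[b U a]) = {t4, t6}
|Sat(E[b U a])| = |{t4, t6}| = 2.

2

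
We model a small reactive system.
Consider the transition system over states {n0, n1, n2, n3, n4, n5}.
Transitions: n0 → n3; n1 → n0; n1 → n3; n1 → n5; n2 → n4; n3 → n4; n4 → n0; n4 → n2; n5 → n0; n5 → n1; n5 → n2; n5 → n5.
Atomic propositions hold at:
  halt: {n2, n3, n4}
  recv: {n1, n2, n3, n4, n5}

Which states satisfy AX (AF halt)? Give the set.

AF halt: least fixpoint, start Z0 = {n2, n3, n4}, add states with every successor in Z. Z1 = {n0, n2, n3, n4}; fixed.
Sat(AF halt) = {n0, n2, n3, n4}
Sat(AX (AF halt)) = {s : every successor in {n0, n2, n3, n4}} = {n0, n2, n3, n4}

{n0, n2, n3, n4}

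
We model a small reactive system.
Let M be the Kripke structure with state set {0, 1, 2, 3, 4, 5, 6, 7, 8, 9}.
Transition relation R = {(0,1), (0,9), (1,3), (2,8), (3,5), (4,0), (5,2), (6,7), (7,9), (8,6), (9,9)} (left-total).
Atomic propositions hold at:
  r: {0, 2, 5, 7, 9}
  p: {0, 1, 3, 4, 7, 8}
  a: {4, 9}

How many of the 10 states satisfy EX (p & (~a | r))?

Sat(~a) = {0, 1, 2, 3, 5, 6, 7, 8}
Sat(~a | r) = {0, 1, 2, 3, 5, 6, 7, 8, 9}
Sat(p & (~a | r)) = {0, 1, 3, 7, 8}
Sat(EX (p & (~a | r))) = {s : some successor in {0, 1, 3, 7, 8}} = {0, 1, 2, 4, 6}
|Sat(EX (p & (~a | r)))| = |{0, 1, 2, 4, 6}| = 5.

5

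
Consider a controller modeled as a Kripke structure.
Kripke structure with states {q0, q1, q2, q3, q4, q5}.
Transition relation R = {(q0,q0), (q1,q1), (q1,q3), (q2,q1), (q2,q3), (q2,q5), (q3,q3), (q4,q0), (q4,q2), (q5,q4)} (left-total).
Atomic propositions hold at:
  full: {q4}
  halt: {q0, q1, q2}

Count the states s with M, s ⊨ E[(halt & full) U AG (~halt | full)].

1

Sat(halt & full) = ∅
Sat(~halt) = {q3, q4, q5}
Sat(~halt | full) = {q3, q4, q5}
AG (~halt | full): greatest fixpoint, start Z0 = {q3, q4, q5}, keep only states in Sat with every successor in Z. Z1 = {q3, q5}; Z2 = {q3}; fixed.
Sat(AG (~halt | full)) = {q3}
E[(halt & full) U AG (~halt | full)]: least fixpoint, start Z0 = Sat(AG (~halt | full)) = {q3}, add states in Sat(halt & full) with some successor in Z. Already a fixed point.
Sat(E[(halt & full) U AG (~halt | full)]) = {q3}
|Sat(E[(halt & full) U AG (~halt | full)])| = |{q3}| = 1.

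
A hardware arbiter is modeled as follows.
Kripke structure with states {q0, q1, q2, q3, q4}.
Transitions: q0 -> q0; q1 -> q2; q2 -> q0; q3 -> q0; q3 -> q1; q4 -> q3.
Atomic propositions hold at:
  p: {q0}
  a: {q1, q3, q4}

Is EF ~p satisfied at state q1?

Sat(~p) = {q1, q2, q3, q4}
EF ~p: least fixpoint, start Z0 = {q1, q2, q3, q4}, add states with some successor in Z. Already a fixed point.
Sat(EF ~p) = {q1, q2, q3, q4}
q1 ∈ Sat(EF ~p) = {q1, q2, q3, q4}, so the formula holds at q1.

Yes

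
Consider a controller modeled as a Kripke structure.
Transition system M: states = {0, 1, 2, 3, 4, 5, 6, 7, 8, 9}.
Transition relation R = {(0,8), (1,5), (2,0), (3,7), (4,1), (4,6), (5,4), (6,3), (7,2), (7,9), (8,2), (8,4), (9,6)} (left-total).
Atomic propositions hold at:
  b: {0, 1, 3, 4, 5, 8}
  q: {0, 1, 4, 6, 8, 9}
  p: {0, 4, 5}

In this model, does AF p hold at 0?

Yes

AF p: least fixpoint, start Z0 = {0, 4, 5}, add states with every successor in Z. Z1 = {0, 1, 2, 4, 5}; Z2 = {0, 1, 2, 4, 5, 8}; fixed.
Sat(AF p) = {0, 1, 2, 4, 5, 8}
0 ∈ Sat(AF p) = {0, 1, 2, 4, 5, 8}, so the formula holds at 0.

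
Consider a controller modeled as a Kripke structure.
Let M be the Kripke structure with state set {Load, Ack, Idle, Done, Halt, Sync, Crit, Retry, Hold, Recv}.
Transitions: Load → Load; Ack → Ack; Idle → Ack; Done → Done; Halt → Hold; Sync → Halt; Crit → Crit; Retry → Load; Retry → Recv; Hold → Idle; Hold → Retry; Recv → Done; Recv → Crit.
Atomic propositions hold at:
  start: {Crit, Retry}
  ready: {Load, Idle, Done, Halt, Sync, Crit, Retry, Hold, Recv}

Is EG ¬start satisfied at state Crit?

No

Sat(¬start) = {Load, Ack, Idle, Done, Halt, Sync, Hold, Recv}
EG ¬start: greatest fixpoint, start Z0 = {Load, Ack, Idle, Done, Halt, Sync, Hold, Recv}, keep only states in Sat with some successor in Z. Already a fixed point.
Sat(EG ¬start) = {Load, Ack, Idle, Done, Halt, Sync, Hold, Recv}
Crit ∉ Sat(EG ¬start) = {Load, Ack, Idle, Done, Halt, Sync, Hold, Recv}, so the formula does not hold at Crit.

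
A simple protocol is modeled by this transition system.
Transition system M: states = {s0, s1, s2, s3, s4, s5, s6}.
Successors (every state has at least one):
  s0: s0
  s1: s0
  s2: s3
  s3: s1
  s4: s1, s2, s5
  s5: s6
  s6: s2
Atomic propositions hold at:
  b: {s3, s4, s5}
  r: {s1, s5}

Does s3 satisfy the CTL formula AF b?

Yes

AF b: least fixpoint, start Z0 = {s3, s4, s5}, add states with every successor in Z. Z1 = {s2, s3, s4, s5}; Z2 = {s2, s3, s4, s5, s6}; fixed.
Sat(AF b) = {s2, s3, s4, s5, s6}
s3 ∈ Sat(AF b) = {s2, s3, s4, s5, s6}, so the formula holds at s3.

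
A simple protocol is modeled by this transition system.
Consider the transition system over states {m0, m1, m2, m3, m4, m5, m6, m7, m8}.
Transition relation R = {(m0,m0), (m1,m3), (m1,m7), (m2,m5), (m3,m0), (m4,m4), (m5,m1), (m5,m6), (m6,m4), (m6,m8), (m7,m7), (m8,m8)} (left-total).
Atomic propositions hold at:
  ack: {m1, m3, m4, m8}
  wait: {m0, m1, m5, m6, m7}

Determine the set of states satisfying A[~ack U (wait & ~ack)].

Sat(~ack) = {m0, m2, m5, m6, m7}
Sat(wait & ~ack) = {m0, m5, m6, m7}
A[~ack U (wait & ~ack)]: least fixpoint, start Z0 = Sat((wait & ~ack)) = {m0, m5, m6, m7}, add states in Sat(~ack) with every successor in Z. Z1 = {m0, m2, m5, m6, m7}; fixed.
Sat(A[~ack U (wait & ~ack)]) = {m0, m2, m5, m6, m7}

{m0, m2, m5, m6, m7}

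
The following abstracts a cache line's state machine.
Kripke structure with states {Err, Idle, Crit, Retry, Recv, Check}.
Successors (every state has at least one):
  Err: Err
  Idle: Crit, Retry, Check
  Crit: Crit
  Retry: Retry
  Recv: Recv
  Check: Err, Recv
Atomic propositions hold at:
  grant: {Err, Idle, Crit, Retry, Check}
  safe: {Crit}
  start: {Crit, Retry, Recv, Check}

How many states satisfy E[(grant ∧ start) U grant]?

Sat(grant ∧ start) = {Crit, Retry, Check}
E[(grant ∧ start) U grant]: least fixpoint, start Z0 = Sat(grant) = {Err, Idle, Crit, Retry, Check}, add states in Sat(grant ∧ start) with some successor in Z. Already a fixed point.
Sat(E[(grant ∧ start) U grant]) = {Err, Idle, Crit, Retry, Check}
|Sat(E[(grant ∧ start) U grant])| = |{Err, Idle, Crit, Retry, Check}| = 5.

5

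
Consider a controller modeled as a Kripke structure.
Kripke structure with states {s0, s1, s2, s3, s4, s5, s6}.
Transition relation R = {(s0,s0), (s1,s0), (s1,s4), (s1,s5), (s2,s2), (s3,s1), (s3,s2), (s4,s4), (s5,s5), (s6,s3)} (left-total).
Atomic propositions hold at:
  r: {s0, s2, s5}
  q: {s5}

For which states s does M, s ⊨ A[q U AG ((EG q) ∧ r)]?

{s5}

EG q: greatest fixpoint, start Z0 = {s5}, keep only states in Sat with some successor in Z. Already a fixed point.
Sat(EG q) = {s5}
Sat((EG q) ∧ r) = {s5}
AG ((EG q) ∧ r): greatest fixpoint, start Z0 = {s5}, keep only states in Sat with every successor in Z. Already a fixed point.
Sat(AG ((EG q) ∧ r)) = {s5}
A[q U AG ((EG q) ∧ r)]: least fixpoint, start Z0 = Sat(AG ((EG q) ∧ r)) = {s5}, add states in Sat(q) with every successor in Z. Already a fixed point.
Sat(A[q U AG ((EG q) ∧ r)]) = {s5}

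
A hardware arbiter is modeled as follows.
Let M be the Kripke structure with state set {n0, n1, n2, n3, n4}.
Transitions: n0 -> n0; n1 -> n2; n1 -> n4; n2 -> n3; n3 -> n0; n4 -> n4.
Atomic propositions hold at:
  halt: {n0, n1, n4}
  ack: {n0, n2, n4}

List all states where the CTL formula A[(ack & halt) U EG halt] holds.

Sat(ack & halt) = {n0, n4}
EG halt: greatest fixpoint, start Z0 = {n0, n1, n4}, keep only states in Sat with some successor in Z. Already a fixed point.
Sat(EG halt) = {n0, n1, n4}
A[(ack & halt) U EG halt]: least fixpoint, start Z0 = Sat(EG halt) = {n0, n1, n4}, add states in Sat(ack & halt) with every successor in Z. Already a fixed point.
Sat(A[(ack & halt) U EG halt]) = {n0, n1, n4}

{n0, n1, n4}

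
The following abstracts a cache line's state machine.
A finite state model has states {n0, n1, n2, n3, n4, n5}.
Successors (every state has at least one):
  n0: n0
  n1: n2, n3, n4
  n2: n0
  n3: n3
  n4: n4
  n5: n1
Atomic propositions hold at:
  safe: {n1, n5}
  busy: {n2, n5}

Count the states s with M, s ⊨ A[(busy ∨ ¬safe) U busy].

2

Sat(¬safe) = {n0, n2, n3, n4}
Sat(busy ∨ ¬safe) = {n0, n2, n3, n4, n5}
A[(busy ∨ ¬safe) U busy]: least fixpoint, start Z0 = Sat(busy) = {n2, n5}, add states in Sat(busy ∨ ¬safe) with every successor in Z. Already a fixed point.
Sat(A[(busy ∨ ¬safe) U busy]) = {n2, n5}
|Sat(A[(busy ∨ ¬safe) U busy])| = |{n2, n5}| = 2.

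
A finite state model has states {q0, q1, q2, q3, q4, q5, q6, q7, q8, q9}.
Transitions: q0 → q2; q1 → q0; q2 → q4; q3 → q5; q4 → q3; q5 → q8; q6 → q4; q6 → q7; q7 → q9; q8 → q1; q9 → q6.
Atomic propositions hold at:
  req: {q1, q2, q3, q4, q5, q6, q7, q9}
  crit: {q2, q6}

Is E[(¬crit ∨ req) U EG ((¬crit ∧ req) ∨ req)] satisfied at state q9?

Yes

Sat(¬crit) = {q0, q1, q3, q4, q5, q7, q8, q9}
Sat(¬crit ∨ req) = {q0, q1, q2, q3, q4, q5, q6, q7, q8, q9}
Sat(¬crit ∧ req) = {q1, q3, q4, q5, q7, q9}
Sat((¬crit ∧ req) ∨ req) = {q1, q2, q3, q4, q5, q6, q7, q9}
EG ((¬crit ∧ req) ∨ req): greatest fixpoint, start Z0 = {q1, q2, q3, q4, q5, q6, q7, q9}, keep only states in Sat with some successor in Z. Z1 = {q2, q3, q4, q6, q7, q9}; Z2 = {q2, q4, q6, q7, q9}; Z3 = {q2, q6, q7, q9}; Z4 = {q6, q7, q9}; fixed.
Sat(EG ((¬crit ∧ req) ∨ req)) = {q6, q7, q9}
E[(¬crit ∨ req) U EG ((¬crit ∧ req) ∨ req)]: least fixpoint, start Z0 = Sat(EG ((¬crit ∧ req) ∨ req)) = {q6, q7, q9}, add states in Sat(¬crit ∨ req) with some successor in Z. Already a fixed point.
Sat(E[(¬crit ∨ req) U EG ((¬crit ∧ req) ∨ req)]) = {q6, q7, q9}
q9 ∈ Sat(E[(¬crit ∨ req) U EG ((¬crit ∧ req) ∨ req)]) = {q6, q7, q9}, so the formula holds at q9.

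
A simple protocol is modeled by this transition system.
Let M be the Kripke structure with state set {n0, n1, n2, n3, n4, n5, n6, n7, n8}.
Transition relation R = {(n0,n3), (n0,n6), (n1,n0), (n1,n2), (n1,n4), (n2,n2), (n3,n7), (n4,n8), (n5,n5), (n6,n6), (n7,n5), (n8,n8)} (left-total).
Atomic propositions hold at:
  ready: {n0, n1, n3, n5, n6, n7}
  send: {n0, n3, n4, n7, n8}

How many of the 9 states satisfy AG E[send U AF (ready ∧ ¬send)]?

5

Sat(¬send) = {n1, n2, n5, n6}
Sat(ready ∧ ¬send) = {n1, n5, n6}
AF (ready ∧ ¬send): least fixpoint, start Z0 = {n1, n5, n6}, add states with every successor in Z. Z1 = {n1, n5, n6, n7}; Z2 = {n1, n3, n5, n6, n7}; Z3 = {n0, n1, n3, n5, n6, n7}; fixed.
Sat(AF (ready ∧ ¬send)) = {n0, n1, n3, n5, n6, n7}
E[send U AF (ready ∧ ¬send)]: least fixpoint, start Z0 = Sat(AF (ready ∧ ¬send)) = {n0, n1, n3, n5, n6, n7}, add states in Sat(send) with some successor in Z. Already a fixed point.
Sat(E[send U AF (ready ∧ ¬send)]) = {n0, n1, n3, n5, n6, n7}
AG E[send U AF (ready ∧ ¬send)]: greatest fixpoint, start Z0 = {n0, n1, n3, n5, n6, n7}, keep only states in Sat with every successor in Z. Z1 = {n0, n3, n5, n6, n7}; fixed.
Sat(AG E[send U AF (ready ∧ ¬send)]) = {n0, n3, n5, n6, n7}
|Sat(AG E[send U AF (ready ∧ ¬send)])| = |{n0, n3, n5, n6, n7}| = 5.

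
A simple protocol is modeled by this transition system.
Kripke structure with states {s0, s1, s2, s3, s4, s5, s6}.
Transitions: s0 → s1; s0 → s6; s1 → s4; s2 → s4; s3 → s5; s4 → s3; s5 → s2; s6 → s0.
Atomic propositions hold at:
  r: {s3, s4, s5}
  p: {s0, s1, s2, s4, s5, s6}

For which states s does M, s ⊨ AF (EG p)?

{s0, s6}

EG p: greatest fixpoint, start Z0 = {s0, s1, s2, s4, s5, s6}, keep only states in Sat with some successor in Z. Z1 = {s0, s1, s2, s5, s6}; Z2 = {s0, s5, s6}; Z3 = {s0, s6}; fixed.
Sat(EG p) = {s0, s6}
AF (EG p): least fixpoint, start Z0 = {s0, s6}, add states with every successor in Z. Already a fixed point.
Sat(AF (EG p)) = {s0, s6}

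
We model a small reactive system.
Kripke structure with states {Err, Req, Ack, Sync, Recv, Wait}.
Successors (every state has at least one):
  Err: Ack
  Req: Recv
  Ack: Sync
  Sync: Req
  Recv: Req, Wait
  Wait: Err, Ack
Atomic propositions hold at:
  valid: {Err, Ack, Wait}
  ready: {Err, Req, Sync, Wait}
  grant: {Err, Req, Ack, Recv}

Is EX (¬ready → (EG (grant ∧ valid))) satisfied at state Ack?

Sat(¬ready) = {Ack, Recv}
Sat(grant ∧ valid) = {Err, Ack}
EG (grant ∧ valid): greatest fixpoint, start Z0 = {Err, Ack}, keep only states in Sat with some successor in Z. Z1 = {Err}; Z2 = ∅; fixed.
Sat(EG (grant ∧ valid)) = ∅
Sat(¬ready → (EG (grant ∧ valid))) = {Err, Req, Sync, Wait}
Sat(EX (¬ready → (EG (grant ∧ valid)))) = {s : some successor in {Err, Req, Sync, Wait}} = {Ack, Sync, Recv, Wait}
Ack ∈ Sat(EX (¬ready → (EG (grant ∧ valid)))) = {Ack, Sync, Recv, Wait}, so the formula holds at Ack.

Yes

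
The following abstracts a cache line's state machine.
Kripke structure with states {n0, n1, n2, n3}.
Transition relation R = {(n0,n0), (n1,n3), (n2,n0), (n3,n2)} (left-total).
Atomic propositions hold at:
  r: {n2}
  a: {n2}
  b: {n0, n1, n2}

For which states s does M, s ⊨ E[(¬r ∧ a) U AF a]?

{n1, n2, n3}

Sat(¬r) = {n0, n1, n3}
Sat(¬r ∧ a) = ∅
AF a: least fixpoint, start Z0 = {n2}, add states with every successor in Z. Z1 = {n2, n3}; Z2 = {n1, n2, n3}; fixed.
Sat(AF a) = {n1, n2, n3}
E[(¬r ∧ a) U AF a]: least fixpoint, start Z0 = Sat(AF a) = {n1, n2, n3}, add states in Sat(¬r ∧ a) with some successor in Z. Already a fixed point.
Sat(E[(¬r ∧ a) U AF a]) = {n1, n2, n3}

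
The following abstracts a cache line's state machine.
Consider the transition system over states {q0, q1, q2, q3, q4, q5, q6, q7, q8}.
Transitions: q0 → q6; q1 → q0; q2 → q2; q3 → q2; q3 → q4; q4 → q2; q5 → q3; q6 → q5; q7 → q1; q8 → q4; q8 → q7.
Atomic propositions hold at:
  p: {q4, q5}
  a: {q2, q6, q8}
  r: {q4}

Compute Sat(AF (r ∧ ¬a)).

Sat(¬a) = {q0, q1, q3, q4, q5, q7}
Sat(r ∧ ¬a) = {q4}
AF (r ∧ ¬a): least fixpoint, start Z0 = {q4}, add states with every successor in Z. Already a fixed point.
Sat(AF (r ∧ ¬a)) = {q4}

{q4}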